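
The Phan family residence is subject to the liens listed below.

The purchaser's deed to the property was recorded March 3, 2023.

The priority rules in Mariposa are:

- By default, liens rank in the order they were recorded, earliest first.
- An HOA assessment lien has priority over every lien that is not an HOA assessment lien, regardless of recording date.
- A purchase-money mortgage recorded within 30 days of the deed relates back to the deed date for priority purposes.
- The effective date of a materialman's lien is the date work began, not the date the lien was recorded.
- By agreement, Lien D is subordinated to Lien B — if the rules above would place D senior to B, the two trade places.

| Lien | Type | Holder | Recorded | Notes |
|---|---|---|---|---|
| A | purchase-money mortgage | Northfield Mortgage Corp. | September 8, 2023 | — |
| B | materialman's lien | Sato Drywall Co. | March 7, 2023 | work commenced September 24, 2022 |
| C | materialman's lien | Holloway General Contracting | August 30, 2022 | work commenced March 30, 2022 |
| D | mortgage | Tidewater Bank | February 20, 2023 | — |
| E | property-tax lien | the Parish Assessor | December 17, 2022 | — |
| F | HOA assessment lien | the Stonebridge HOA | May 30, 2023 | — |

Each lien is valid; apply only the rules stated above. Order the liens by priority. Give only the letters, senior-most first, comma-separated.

F, C, B, E, D, A

Effective dates: A was recorded 189 days after the deed — beyond 30 days — so no relation-back applies; B's effective date is September 24, 2022, when work began; C is treated as recorded March 30, 2022, the work-commencement date.
As an HOA assessment lien, F is senior to every other lien.
Ordering the rest by effective date: C (March 30, 2022), B (September 24, 2022), E (December 17, 2022), D (February 20, 2023), A (September 8, 2023).
D is already junior to B, so the subordination agreement changes nothing.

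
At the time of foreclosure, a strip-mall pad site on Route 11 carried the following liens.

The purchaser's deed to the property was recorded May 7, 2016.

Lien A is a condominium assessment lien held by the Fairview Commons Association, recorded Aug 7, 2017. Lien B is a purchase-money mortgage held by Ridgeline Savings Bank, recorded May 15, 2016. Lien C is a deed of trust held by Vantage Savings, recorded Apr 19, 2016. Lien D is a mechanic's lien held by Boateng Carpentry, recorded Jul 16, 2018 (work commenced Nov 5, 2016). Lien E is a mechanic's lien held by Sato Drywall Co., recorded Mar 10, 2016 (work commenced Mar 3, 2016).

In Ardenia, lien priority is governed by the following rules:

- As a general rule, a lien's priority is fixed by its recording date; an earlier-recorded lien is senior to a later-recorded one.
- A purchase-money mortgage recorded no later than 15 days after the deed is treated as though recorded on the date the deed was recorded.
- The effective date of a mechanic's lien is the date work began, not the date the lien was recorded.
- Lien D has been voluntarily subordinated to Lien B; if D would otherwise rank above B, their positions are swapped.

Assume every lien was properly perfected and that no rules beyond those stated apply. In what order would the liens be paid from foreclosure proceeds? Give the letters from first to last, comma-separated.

E, C, B, D, A

First, effective dates: B was recorded within the 15-day window, so its effective date is the deed date May 7, 2016; D's effective date is Nov 5, 2016, when work began; E relates back to Mar 3, 2016 (work commenced).
Ordering by effective date: E (Mar 3, 2016), C (Apr 19, 2016), B (May 7, 2016), D (Nov 5, 2016), A (Aug 7, 2017).
Since D is not senior to B, the subordination leaves the order unchanged.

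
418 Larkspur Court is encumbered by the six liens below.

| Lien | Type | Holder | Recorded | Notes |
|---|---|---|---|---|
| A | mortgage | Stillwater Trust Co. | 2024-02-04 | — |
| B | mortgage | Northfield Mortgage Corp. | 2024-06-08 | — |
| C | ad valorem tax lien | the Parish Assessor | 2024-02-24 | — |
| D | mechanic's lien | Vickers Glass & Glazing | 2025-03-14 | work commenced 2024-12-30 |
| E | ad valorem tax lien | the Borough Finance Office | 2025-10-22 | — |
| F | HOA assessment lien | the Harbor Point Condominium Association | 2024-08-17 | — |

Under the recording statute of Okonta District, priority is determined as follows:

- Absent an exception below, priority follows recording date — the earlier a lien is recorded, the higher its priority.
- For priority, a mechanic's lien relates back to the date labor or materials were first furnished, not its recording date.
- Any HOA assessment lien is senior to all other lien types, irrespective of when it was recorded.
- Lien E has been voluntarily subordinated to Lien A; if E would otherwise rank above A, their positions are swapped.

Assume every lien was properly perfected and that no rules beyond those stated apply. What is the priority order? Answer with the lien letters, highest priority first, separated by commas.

Effective dates after the stated exceptions: D relates back to 2024-12-30 (work commenced).
F is an HOA assessment lien, so it outranks all other liens regardless of date.
Ordering the rest by effective date: A (2024-02-04), C (2024-02-24), B (2024-06-08), D (2024-12-30), E (2025-10-22).
E is already junior to A, so the subordination agreement changes nothing.

F, A, C, B, D, E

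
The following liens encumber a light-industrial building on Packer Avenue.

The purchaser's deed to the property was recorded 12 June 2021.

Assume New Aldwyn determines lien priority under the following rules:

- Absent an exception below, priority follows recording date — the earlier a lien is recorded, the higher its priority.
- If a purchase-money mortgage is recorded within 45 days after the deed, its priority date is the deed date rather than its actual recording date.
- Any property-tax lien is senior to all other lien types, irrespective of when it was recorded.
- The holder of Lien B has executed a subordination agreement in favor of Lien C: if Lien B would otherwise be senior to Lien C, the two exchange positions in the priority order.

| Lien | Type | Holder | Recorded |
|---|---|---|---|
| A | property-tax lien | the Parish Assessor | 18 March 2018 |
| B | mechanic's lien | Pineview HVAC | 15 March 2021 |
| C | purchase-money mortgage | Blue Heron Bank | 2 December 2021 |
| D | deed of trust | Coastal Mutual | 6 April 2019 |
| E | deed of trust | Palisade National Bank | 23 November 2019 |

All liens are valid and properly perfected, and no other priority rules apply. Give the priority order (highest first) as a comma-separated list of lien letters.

A, D, E, C, B

Effective dates: C was recorded 173 days after the deed, outside the 45-day window, so it keeps its recording date.
As a property-tax lien, A is senior to every other lien.
Ordering the rest by effective date: D (6 April 2019), E (23 November 2019), B (15 March 2021), C (2 December 2021).
B would otherwise be senior to C, so under the subordination agreement B and C exchange positions.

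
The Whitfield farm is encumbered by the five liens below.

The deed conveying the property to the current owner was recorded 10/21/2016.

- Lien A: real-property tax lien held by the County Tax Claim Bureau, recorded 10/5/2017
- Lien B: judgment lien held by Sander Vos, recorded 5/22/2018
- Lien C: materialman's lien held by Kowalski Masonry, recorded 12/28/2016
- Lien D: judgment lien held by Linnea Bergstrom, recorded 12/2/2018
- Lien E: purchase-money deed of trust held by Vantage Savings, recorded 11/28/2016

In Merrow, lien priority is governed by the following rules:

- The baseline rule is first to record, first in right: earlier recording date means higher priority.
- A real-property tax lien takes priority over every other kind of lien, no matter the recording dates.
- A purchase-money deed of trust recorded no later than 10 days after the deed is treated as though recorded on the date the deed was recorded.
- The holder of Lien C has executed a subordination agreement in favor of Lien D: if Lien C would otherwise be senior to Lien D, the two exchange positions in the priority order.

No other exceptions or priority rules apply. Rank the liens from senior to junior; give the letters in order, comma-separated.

Effective dates: E missed the 10-day window (38 days after the deed), so its recording date stands.
As a real-property tax lien, A is senior to every other lien.
Among the remaining liens, by effective date: E (11/28/2016), C (12/28/2016), B (5/22/2018), D (12/2/2018).
Because C would otherwise rank above D, the subordination swaps them.

A, E, D, B, C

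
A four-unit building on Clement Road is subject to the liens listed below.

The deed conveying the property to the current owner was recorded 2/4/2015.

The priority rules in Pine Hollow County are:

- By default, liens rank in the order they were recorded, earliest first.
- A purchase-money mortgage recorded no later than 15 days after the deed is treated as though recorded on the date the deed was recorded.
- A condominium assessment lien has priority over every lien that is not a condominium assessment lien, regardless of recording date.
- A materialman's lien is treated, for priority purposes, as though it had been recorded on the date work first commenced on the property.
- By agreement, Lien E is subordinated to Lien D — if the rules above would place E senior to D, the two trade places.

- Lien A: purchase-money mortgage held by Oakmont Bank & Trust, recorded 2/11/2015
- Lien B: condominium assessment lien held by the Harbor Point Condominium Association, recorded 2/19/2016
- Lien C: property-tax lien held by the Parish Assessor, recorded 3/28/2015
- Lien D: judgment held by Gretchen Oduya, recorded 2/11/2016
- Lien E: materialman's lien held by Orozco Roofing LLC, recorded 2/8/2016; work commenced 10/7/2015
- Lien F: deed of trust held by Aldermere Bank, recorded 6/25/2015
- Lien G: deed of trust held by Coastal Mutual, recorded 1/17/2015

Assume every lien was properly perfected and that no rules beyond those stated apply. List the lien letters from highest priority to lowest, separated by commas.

B, G, A, C, F, D, E

Adjusting effective dates: A relates back to the deed date 2/4/2015; E's effective date is 10/7/2015, when work began.
As a condominium assessment lien, B is senior to every other lien.
Remaining liens by effective date: G (1/17/2015), A (2/4/2015), C (3/28/2015), F (6/25/2015), E (10/7/2015), D (2/11/2016).
E would otherwise be senior to D, so under the subordination agreement E and D exchange positions.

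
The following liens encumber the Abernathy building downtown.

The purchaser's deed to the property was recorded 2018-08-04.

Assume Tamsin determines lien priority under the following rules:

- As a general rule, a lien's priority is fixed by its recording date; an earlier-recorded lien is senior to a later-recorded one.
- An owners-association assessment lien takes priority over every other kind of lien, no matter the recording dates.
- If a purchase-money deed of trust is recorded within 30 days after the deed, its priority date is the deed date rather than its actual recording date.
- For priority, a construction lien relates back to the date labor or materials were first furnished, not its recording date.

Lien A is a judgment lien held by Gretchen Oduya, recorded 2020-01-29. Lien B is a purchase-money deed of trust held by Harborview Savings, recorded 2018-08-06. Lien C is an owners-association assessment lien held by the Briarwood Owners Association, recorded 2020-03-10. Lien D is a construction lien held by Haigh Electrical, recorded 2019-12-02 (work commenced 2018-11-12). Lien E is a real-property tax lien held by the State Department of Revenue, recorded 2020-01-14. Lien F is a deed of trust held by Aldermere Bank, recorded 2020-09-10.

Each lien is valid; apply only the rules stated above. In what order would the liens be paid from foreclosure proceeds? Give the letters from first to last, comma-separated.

C, B, D, E, A, F

First, effective dates: B's effective date is the deed date, 2018-08-04; D is treated as recorded 2018-11-12, the work-commencement date.
As an owners-association assessment lien, C is senior to every other lien.
Among the remaining liens, by effective date: B (2018-08-04), D (2018-11-12), E (2020-01-14), A (2020-01-29), F (2020-09-10).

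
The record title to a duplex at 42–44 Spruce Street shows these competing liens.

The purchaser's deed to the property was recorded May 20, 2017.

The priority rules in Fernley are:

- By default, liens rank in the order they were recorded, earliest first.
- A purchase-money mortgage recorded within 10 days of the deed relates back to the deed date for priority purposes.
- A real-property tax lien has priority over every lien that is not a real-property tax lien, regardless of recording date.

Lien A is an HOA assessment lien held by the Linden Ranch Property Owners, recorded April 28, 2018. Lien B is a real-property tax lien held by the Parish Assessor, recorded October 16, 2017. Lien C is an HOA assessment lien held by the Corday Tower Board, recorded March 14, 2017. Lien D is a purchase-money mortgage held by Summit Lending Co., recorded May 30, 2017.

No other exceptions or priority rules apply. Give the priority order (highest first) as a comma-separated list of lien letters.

B, C, D, A

Adjusting effective dates: D relates back to the deed date May 20, 2017.
B is a real-property tax lien and takes priority over every other lien.
The other liens, earliest effective date first: C (March 14, 2017), D (May 20, 2017), A (April 28, 2018).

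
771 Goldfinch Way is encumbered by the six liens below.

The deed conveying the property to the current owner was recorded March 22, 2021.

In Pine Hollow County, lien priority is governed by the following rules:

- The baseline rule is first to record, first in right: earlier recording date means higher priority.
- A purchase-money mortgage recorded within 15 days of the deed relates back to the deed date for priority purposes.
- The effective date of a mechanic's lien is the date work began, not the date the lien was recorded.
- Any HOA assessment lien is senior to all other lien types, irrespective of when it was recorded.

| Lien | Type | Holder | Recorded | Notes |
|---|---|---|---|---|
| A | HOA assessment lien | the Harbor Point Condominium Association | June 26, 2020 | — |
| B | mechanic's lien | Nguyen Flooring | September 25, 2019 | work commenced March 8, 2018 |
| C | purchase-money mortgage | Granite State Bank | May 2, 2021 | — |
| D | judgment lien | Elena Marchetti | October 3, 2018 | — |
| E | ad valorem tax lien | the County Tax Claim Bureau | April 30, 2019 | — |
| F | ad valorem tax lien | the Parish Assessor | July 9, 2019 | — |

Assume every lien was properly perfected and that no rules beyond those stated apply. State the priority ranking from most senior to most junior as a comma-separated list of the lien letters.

A, B, D, E, F, C

Effective dates: B's effective date is March 8, 2018, when work began; C was recorded 41 days after the deed, outside the 15-day window, so it keeps its recording date.
A is an HOA assessment lien and takes priority over every other lien.
Remaining liens by effective date: B (March 8, 2018), D (October 3, 2018), E (April 30, 2019), F (July 9, 2019), C (May 2, 2021).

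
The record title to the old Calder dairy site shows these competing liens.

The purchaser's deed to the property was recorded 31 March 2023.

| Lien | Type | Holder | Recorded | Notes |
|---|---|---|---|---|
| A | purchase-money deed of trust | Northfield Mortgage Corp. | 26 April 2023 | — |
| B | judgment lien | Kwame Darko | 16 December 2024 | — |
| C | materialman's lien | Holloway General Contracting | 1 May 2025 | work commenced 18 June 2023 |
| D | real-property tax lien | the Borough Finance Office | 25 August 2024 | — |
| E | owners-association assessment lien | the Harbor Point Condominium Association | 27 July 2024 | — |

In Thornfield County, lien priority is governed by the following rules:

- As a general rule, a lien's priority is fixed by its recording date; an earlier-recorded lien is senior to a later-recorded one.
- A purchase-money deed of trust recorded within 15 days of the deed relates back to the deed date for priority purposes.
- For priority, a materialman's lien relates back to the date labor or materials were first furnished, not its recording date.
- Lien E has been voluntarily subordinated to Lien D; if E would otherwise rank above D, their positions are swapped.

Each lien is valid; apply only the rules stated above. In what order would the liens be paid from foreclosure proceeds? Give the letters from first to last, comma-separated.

Adjusting effective dates: A was recorded 26 days after the deed — beyond 15 days — so no relation-back applies; C relates back to 18 June 2023 (work commenced).
Ordering by effective date: A (26 April 2023), C (18 June 2023), E (27 July 2024), D (25 August 2024), B (16 December 2024).
E is senior to D before the subordination, so the two trade places.

A, C, D, E, B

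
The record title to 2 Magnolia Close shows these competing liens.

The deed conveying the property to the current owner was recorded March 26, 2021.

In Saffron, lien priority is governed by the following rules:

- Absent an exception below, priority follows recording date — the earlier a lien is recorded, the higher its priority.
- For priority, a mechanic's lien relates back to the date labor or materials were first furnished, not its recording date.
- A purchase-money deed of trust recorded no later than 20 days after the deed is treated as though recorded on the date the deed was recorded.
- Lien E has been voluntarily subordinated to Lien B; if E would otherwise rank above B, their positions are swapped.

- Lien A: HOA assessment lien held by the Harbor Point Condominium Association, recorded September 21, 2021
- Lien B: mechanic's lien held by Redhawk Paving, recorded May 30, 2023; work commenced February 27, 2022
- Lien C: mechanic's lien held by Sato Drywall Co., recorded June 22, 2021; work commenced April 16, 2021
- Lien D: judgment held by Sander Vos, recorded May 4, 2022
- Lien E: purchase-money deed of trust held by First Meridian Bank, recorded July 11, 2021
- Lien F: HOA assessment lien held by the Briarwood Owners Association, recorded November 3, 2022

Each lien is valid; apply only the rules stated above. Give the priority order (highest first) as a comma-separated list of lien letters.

Adjusting effective dates: B's effective date is February 27, 2022, when work began; C is treated as recorded April 16, 2021, the work-commencement date; E missed the 20-day window (107 days after the deed), so its recording date stands.
Sorted by effective date: C (April 16, 2021), E (July 11, 2021), A (September 21, 2021), B (February 27, 2022), D (May 4, 2022), F (November 3, 2022).
E would otherwise be senior to B, so under the subordination agreement E and B exchange positions.

C, B, A, E, D, F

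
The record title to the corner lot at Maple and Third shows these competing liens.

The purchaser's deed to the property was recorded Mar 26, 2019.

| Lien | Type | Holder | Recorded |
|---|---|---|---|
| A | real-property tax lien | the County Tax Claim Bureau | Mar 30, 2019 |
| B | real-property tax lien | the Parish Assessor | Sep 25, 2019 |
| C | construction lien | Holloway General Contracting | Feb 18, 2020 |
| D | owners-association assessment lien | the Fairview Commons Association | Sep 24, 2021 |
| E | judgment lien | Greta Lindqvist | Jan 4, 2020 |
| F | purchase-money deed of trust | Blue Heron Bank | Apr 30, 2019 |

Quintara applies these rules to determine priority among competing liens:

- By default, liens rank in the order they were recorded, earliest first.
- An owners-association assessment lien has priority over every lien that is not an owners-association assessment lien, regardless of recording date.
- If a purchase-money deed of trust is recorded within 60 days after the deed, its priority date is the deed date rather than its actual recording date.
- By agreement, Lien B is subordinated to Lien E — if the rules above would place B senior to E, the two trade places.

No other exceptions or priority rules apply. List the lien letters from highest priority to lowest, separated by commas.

D, F, A, E, B, C

Effective dates: F's effective date is the deed date, Mar 26, 2019.
As an owners-association assessment lien, D is senior to every other lien.
Remaining liens by effective date: F (Mar 26, 2019), A (Mar 30, 2019), B (Sep 25, 2019), E (Jan 4, 2020), C (Feb 18, 2020).
The subordination applies — B was senior to E — so B and E swap.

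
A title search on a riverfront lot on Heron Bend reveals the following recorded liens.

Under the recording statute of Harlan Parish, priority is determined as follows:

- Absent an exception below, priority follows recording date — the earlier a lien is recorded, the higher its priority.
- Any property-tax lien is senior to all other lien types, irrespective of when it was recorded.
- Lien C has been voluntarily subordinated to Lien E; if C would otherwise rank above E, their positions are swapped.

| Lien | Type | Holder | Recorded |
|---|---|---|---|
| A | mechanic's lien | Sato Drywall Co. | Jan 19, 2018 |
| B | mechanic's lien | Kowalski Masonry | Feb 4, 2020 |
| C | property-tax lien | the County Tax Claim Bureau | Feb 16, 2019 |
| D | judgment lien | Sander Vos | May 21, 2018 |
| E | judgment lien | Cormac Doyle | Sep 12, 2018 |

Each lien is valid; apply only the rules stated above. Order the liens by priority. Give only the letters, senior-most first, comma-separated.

As a property-tax lien, C is senior to every other lien.
Ordering the rest by effective date: A (Jan 19, 2018), D (May 21, 2018), E (Sep 12, 2018), B (Feb 4, 2020).
Because C would otherwise rank above E, the subordination swaps them.

E, A, D, C, B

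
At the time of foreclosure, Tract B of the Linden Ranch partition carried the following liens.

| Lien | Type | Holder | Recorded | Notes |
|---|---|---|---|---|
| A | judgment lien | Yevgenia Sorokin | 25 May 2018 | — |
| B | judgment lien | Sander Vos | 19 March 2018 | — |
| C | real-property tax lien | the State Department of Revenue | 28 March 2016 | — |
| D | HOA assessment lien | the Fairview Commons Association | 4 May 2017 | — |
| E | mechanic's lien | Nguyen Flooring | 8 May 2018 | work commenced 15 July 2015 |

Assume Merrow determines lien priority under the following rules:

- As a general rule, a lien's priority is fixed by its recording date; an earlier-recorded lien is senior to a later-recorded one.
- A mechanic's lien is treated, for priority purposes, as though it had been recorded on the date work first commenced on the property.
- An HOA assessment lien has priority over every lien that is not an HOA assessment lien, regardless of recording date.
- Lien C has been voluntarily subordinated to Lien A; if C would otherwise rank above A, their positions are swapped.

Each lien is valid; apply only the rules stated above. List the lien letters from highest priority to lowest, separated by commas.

D, E, A, B, C

First, effective dates: E's effective date is 15 July 2015, when work began.
D is an HOA assessment lien and takes priority over every other lien.
Remaining liens by effective date: E (15 July 2015), C (28 March 2016), B (19 March 2018), A (25 May 2018).
C is senior to A before the subordination, so the two trade places.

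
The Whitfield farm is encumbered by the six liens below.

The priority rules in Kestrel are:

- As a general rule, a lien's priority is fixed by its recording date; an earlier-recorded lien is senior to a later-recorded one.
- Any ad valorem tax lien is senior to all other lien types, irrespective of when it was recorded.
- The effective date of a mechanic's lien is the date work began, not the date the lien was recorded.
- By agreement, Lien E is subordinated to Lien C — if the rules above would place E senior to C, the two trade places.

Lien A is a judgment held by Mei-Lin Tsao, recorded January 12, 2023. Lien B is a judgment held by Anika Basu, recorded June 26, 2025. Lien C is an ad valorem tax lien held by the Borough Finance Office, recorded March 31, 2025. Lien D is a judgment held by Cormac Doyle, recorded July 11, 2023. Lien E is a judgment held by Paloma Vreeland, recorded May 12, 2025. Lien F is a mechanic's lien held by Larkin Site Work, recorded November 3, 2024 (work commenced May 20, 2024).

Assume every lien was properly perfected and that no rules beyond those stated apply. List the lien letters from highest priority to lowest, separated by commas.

Adjusting effective dates: F's effective date is May 20, 2024, when work began.
C is an ad valorem tax lien and takes priority over every other lien.
Ordering the rest by effective date: A (January 12, 2023), D (July 11, 2023), F (May 20, 2024), E (May 12, 2025), B (June 26, 2025).
E already ranks below C; the subordination has no effect.

C, A, D, F, E, B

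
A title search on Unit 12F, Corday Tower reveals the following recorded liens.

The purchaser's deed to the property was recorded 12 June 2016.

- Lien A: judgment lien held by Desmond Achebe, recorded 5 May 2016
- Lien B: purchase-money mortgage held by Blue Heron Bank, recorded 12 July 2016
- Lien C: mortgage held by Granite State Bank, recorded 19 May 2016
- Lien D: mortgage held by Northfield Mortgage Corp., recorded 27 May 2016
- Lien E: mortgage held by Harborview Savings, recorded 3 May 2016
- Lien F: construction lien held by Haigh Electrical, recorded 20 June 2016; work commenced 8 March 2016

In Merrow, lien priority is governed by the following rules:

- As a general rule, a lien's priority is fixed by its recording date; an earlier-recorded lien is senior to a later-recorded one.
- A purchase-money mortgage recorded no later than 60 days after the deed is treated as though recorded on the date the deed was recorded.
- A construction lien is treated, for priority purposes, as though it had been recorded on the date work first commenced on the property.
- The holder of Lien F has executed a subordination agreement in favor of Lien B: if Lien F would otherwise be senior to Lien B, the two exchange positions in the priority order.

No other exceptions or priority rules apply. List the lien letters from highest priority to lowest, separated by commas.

Effective dates after the stated exceptions: B was recorded within the 60-day window, so its effective date is the deed date 12 June 2016; F's effective date is 8 March 2016, when work began.
By effective date: F (8 March 2016), E (3 May 2016), A (5 May 2016), C (19 May 2016), D (27 May 2016), B (12 June 2016).
Because F would otherwise rank above B, the subordination swaps them.

B, E, A, C, D, F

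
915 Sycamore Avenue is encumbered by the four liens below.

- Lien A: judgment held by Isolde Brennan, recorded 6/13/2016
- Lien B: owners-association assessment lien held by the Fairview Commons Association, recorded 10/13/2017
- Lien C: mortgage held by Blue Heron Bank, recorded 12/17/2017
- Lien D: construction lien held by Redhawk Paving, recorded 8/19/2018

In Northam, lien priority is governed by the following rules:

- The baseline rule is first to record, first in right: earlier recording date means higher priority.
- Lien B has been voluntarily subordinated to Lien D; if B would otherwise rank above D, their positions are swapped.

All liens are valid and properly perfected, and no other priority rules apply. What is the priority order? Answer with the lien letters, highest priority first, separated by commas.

Ordering by effective date: A (6/13/2016), B (10/13/2017), C (12/17/2017), D (8/19/2018).
B is senior to D before the subordination, so the two trade places.

A, D, C, B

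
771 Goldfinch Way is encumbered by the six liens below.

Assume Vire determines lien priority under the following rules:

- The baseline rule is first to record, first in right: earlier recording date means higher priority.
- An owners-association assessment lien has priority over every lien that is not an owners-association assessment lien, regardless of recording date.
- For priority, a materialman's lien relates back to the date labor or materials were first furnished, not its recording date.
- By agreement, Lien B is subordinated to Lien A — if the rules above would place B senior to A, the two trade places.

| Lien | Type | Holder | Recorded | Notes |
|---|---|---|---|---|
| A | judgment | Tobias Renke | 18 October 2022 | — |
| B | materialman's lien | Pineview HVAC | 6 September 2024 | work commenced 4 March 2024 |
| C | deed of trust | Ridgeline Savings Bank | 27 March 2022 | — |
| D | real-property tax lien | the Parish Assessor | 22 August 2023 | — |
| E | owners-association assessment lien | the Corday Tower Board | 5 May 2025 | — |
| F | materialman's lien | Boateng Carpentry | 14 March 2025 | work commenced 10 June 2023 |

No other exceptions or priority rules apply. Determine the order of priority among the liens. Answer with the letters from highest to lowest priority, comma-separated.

First, effective dates: B is treated as recorded 4 March 2024, the work-commencement date; F is treated as recorded 10 June 2023, the work-commencement date.
As an owners-association assessment lien, E is senior to every other lien.
Among the remaining liens, by effective date: C (27 March 2022), A (18 October 2022), F (10 June 2023), D (22 August 2023), B (4 March 2024).
B already ranks below A; the subordination has no effect.

E, C, A, F, D, B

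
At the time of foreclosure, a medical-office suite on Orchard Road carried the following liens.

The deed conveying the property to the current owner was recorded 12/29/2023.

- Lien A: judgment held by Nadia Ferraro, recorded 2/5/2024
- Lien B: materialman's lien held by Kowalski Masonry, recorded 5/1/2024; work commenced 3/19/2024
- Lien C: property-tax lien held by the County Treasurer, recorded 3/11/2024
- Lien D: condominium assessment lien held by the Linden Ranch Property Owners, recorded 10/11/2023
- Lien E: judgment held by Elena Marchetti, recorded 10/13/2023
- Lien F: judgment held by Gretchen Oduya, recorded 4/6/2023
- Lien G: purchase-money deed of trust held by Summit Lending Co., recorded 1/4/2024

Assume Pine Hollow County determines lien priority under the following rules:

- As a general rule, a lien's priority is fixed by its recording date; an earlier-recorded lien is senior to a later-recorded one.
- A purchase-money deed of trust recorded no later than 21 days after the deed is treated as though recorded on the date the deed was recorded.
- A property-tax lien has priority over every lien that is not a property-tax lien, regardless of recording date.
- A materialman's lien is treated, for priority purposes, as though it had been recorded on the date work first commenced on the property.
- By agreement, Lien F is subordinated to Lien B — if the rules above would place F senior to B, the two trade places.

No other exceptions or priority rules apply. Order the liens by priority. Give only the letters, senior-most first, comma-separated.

C, B, D, E, G, A, F

Effective dates after the stated exceptions: B's effective date is 3/19/2024, when work began; G was recorded within the 21-day window, so its effective date is the deed date 12/29/2023.
As a property-tax lien, C is senior to every other lien.
Ordering the rest by effective date: F (4/6/2023), D (10/11/2023), E (10/13/2023), G (12/29/2023), A (2/5/2024), B (3/19/2024).
The subordination applies — F was senior to B — so F and B swap.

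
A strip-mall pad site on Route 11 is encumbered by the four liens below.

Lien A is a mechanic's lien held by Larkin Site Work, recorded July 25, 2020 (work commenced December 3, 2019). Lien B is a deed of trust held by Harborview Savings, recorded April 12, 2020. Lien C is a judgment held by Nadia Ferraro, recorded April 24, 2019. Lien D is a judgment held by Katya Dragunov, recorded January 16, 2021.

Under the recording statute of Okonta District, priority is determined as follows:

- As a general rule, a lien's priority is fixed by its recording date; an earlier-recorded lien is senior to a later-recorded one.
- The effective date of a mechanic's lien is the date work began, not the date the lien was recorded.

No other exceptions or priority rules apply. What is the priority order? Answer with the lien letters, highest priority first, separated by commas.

C, A, B, D

First, effective dates: A is treated as recorded December 3, 2019, the work-commencement date.
Ordering by effective date: C (April 24, 2019), A (December 3, 2019), B (April 12, 2020), D (January 16, 2021).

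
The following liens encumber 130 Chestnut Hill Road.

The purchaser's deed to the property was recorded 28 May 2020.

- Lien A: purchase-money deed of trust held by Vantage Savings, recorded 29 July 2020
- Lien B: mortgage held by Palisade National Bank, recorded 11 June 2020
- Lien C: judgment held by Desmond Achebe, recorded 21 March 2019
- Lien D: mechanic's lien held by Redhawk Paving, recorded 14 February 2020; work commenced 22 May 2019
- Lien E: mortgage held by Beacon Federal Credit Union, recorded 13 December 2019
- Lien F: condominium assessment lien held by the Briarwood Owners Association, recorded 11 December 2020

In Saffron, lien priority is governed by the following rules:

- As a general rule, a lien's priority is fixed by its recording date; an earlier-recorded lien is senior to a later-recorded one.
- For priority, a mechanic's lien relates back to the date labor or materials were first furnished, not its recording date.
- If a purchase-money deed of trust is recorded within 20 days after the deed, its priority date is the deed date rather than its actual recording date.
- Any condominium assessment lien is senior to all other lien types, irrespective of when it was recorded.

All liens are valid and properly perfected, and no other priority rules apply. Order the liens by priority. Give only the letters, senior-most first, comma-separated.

Effective dates: A was recorded 62 days after the deed, outside the 20-day window, so it keeps its recording date; D's effective date is 22 May 2019, when work began.
As a condominium assessment lien, F is senior to every other lien.
Among the remaining liens, by effective date: C (21 March 2019), D (22 May 2019), E (13 December 2019), B (11 June 2020), A (29 July 2020).

F, C, D, E, B, A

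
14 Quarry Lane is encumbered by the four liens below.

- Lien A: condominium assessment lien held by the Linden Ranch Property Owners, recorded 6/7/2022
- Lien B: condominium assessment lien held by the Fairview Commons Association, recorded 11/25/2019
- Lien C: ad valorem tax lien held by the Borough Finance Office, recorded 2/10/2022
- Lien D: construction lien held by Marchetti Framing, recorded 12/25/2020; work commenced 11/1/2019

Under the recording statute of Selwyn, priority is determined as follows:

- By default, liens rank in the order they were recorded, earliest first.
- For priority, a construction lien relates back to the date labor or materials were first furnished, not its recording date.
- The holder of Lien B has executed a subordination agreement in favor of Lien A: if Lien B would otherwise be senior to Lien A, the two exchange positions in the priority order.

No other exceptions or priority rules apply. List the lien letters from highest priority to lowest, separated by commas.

D, A, C, B

First, effective dates: D relates back to 11/1/2019 (work commenced).
By effective date: D (11/1/2019), B (11/25/2019), C (2/10/2022), A (6/7/2022).
B would otherwise be senior to A, so under the subordination agreement B and A exchange positions.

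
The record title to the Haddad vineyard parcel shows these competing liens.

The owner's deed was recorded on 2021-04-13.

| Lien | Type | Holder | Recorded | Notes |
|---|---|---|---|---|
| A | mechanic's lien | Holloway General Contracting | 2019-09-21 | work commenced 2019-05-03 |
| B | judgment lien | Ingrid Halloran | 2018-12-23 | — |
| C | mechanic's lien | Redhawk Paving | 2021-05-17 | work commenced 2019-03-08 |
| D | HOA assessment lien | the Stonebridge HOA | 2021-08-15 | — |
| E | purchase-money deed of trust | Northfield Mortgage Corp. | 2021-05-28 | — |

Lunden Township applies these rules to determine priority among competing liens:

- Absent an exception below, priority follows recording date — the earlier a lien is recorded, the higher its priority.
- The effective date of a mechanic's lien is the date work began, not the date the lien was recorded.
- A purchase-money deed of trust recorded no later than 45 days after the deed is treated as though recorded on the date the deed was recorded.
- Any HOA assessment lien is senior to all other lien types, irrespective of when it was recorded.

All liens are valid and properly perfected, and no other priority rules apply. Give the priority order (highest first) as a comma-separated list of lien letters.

D, B, C, A, E

First, effective dates: A's effective date is 2019-05-03, when work began; C relates back to 2019-03-08 (work commenced); E was recorded within the 45-day window, so its effective date is the deed date 2021-04-13.
D is an HOA assessment lien and takes priority over every other lien.
Remaining liens by effective date: B (2018-12-23), C (2019-03-08), A (2019-05-03), E (2021-04-13).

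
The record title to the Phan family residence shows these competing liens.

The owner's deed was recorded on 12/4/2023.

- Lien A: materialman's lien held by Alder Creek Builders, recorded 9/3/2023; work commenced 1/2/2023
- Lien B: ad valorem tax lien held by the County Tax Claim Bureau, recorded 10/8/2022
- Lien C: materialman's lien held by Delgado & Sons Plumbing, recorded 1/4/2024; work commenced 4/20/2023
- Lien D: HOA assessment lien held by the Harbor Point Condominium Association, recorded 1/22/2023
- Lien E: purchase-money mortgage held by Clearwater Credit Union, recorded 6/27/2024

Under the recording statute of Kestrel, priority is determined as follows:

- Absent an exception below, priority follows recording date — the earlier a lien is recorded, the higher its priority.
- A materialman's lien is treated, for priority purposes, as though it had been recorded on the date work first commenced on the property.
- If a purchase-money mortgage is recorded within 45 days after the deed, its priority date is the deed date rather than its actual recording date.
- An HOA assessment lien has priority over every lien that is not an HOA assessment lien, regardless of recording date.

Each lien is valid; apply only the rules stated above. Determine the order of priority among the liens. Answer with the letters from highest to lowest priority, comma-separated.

First, effective dates: A is treated as recorded 1/2/2023, the work-commencement date; C relates back to 4/20/2023 (work commenced); E missed the 45-day window (206 days after the deed), so its recording date stands.
D is an HOA assessment lien, so it outranks all other liens regardless of date.
The other liens, earliest effective date first: B (10/8/2022), A (1/2/2023), C (4/20/2023), E (6/27/2024).

D, B, A, C, E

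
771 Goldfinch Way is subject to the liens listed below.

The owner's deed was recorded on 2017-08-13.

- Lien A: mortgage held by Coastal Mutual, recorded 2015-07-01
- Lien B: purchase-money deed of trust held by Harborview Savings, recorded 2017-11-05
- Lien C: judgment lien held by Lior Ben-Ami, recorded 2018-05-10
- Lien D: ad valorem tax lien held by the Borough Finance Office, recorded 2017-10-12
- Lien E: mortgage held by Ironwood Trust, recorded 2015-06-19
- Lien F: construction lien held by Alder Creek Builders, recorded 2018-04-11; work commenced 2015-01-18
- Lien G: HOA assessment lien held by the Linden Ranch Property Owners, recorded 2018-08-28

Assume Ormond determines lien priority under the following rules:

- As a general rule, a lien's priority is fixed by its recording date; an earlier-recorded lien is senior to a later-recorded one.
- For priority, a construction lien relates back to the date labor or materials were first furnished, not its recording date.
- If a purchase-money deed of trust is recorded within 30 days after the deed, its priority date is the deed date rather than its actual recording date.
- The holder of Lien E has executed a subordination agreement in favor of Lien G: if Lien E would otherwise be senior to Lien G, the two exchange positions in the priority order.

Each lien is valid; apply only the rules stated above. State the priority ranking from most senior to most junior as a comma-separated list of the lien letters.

Adjusting effective dates: B was recorded 84 days after the deed — beyond 30 days — so no relation-back applies; F is treated as recorded 2015-01-18, the work-commencement date.
By effective date, earliest first: F (2015-01-18), E (2015-06-19), A (2015-07-01), D (2017-10-12), B (2017-11-05), C (2018-05-10), G (2018-08-28).
Because E would otherwise rank above G, the subordination swaps them.

F, G, A, D, B, C, E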